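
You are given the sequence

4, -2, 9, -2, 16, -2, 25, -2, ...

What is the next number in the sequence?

The terms cycle through 2 interleaved subsequences.
Track A is 4, 9, 16, 25, which is consecutive squares n² from n = 2.
Track B is -2, -2, -2, -2, which is the constant sequence -2.
Position 9 falls in track A as its term 5, giving 36.

36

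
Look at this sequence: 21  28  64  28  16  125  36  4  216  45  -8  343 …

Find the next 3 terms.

55, -20, 512

Read the sequence 3 terms at a time; column i is its own pattern.
Subsequence A is 21, 28, 36, 45, which is the triangular numbers T_6, T_7, ….
Subsequence B is 28, 16, 4, -8, which is arithmetic with common difference −12.
Subsequence C is 64, 125, 216, 343, which is perfect cubes starting at 4³.
Position 13 → subsequence A, term 5 = 55.
Position 14 falls in subsequence B as its term 5, giving -20.
Position 15 falls in subsequence C as its term 5, giving 512.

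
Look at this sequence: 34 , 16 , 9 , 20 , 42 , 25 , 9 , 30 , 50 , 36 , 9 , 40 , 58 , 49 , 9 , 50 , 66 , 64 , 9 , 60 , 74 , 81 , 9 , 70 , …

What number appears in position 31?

Taking every 4th term gives 4 separate tracks.
Track A: 34, 42, 50, 58, 66, 74 — arithmetic, step +8.
Track B: 16, 25, 36, 49, 64, 81 — perfect squares starting at 4².
Track C: 9, 9, 9, 9, 9, 9 — constant 9.
Track D: 20, 30, 40, 50, 60, 70 — arithmetic, step +10.
Position 31 → track C, term 8 = 9.

9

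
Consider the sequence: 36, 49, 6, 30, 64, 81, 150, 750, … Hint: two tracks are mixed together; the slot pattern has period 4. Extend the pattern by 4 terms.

100, 121, 3750, 18750

Positions follow the repeating pattern AABB; grouping by letter gives 2 tracks.
Stream A: 36, 49, 64, 81. Consecutive squares n² from n = 6.
Stream B: 6, 30, 150, 750. Geometric, ×5 each step.
The 9th slot belongs to stream A; its 5th term is 100.
Position 10 → stream A, term 6 = 121.
Position 11 → stream B, term 5 = 3750.
Position 12 falls in stream B as its term 6, giving 18750.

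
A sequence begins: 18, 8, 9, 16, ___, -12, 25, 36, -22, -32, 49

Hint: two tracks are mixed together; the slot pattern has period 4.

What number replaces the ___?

Reading positions in blocks of 4 reveals the pattern AABB — 2 tracks woven together.
Track A = 18, 8, ?, -12, -22, -32: subtracting 10 each time.
Track B = 9, 16, 25, 36, 49: the squares 3², 4², 5², ….
Track A's pattern makes the blank -2.

-2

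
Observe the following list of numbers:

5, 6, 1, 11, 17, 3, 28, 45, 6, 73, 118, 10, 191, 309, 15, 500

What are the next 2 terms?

809, 21

Reading positions in blocks of 3 reveals the pattern AAB — 2 tracks woven together.
Subsequence A: 5, 6, 11, 17, 28, 45, 73, 118, 191, 309, 500 — each term equals the sum of the previous two.
Subsequence B: 1, 3, 6, 10, 15 — the triangular numbers T_1, T_2, ….
Term 17 comes from subsequence A (its 12th entry): 809.
The 18th slot belongs to subsequence B; its 6th term is 21.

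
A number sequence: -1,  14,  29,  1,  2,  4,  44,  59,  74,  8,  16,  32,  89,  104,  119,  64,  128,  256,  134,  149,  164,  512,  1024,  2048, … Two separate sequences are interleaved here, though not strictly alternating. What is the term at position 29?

8192

The slot pattern repeats as AAABBB (period 6), so there are 2 interleaved tracks.
Track A: -1, 14, 29, 44, 59, 74, 89, 104, 119, 134, 149, 164. Linear: a_n = -16 + 15·n.
Track B: 1, 2, 4, 8, 16, 32, 64, 128, 256, 512, 1024, 2048. Successive powers of 2.
Term 29 comes from track B (its 14th entry): 8192.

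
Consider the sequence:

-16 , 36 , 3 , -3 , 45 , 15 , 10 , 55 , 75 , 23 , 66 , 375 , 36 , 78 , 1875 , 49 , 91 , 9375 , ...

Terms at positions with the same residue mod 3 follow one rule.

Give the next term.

Split by position mod 3: positions 1, 4, 7, … form one track, and each other residue class forms its own.
Subsequence A: -16, -3, 10, 23, 36, 49 — arithmetic, step +13.
Subsequence B: 36, 45, 55, 66, 78, 91 — the triangular numbers T_8, T_9, ….
Subsequence C: 3, 15, 75, 375, 1875, 9375 — geometric with ratio 5.
The 19th slot belongs to subsequence A; its 7th term is 62.

62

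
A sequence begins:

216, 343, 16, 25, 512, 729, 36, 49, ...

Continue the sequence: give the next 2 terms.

Positions follow the repeating pattern AABB; grouping by letter gives 2 tracks.
Track A: 216, 343, 512, 729 — perfect cubes starting at 6³.
Track B: 16, 25, 36, 49 — perfect squares starting at 4².
Position 9 falls in track A as its term 5, giving 1000.
The 10th slot belongs to track A; its 6th term is 1331.

1000, 1331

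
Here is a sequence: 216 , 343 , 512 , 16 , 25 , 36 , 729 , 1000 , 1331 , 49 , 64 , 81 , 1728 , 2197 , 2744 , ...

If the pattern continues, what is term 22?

The slot pattern repeats as AAABBB (period 6), so there are 2 interleaved tracks.
Track A is 216, 343, 512, 729, 1000, 1331, 1728, 2197, 2744, which is consecutive cubes n³ from n = 6.
Track B is 16, 25, 36, 49, 64, 81, which is consecutive squares n² from n = 4.
Position 22 falls in track B as its term 10, giving 169.

169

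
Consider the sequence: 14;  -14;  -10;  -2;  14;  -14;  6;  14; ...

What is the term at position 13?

The slot pattern repeats as AABB (period 4), so there are 2 interleaved tracks.
Stream A: 14, -14, 14, -14. The oscillation 14·(−1)^(n+1).
Stream B: -10, -2, 6, 14. Adding 8 each time.
The 13th slot belongs to stream A; its 7th term is 14.

14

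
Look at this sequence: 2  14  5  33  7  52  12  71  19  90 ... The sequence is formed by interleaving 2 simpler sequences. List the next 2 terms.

The terms cycle through 2 interleaved subsequences.
Track A = 2, 5, 7, 12, 19: Fibonacci-style (each term is the sum of the two before it).
Track B = 14, 33, 52, 71, 90: arithmetic, step +19.
Position 11 falls in track A as its term 6, giving 31.
Position 12 → track B, term 6 = 109.

31, 109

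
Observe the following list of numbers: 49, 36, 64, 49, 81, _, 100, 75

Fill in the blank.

The terms cycle through 2 interleaved subsequences.
Subsequence A: 49, 64, 81, 100. The squares 7², 8², 9², ….
Subsequence B: 36, 49, ?, 75. Arithmetic, step +13.
So the missing entry in subsequence B is 62.

62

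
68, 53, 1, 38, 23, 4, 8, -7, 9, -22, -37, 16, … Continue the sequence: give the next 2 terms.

Reading positions in blocks of 3 reveals the pattern AAB — 2 tracks woven together.
Track A: 68, 53, 38, 23, 8, -7, -22, -37 — subtracting 15 each time.
Track B: 1, 4, 9, 16 — perfect squares starting at 1².
Position 13 falls in track A as its term 9, giving -52.
Position 14 falls in track A as its term 10, giving -67.

-52, -67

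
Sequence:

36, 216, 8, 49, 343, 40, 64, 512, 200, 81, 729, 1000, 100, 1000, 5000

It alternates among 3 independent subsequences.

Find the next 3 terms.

Split by position mod 3 into 3 tracks.
Subsequence A = 36, 49, 64, 81, 100: consecutive squares n² from n = 6.
Subsequence B = 216, 343, 512, 729, 1000: perfect cubes starting at 6³.
Subsequence C = 8, 40, 200, 1000, 5000: geometric, ×5 each step.
The 16th slot belongs to subsequence A; its 6th term is 121.
Position 17 falls in subsequence B as its term 6, giving 1331.
The 18th slot belongs to subsequence C; its 6th term is 25000.

121, 1331, 25000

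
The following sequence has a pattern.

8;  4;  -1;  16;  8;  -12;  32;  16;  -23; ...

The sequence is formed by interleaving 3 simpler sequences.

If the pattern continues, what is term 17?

128

Taking every 3rd term gives 3 separate tracks.
Stream A: 8, 16, 32 — powers 2^3, 2^4, 2^5, ….
Stream B: 4, 8, 16 — geometric, ×2 each step.
Stream C: -1, -12, -23 — arithmetic, step −11.
Position 17 → stream B, term 6 = 128.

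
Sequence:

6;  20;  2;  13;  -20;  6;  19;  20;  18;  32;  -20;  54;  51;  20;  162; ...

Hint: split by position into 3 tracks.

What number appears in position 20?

Read the sequence 3 terms at a time; column i is its own pattern.
Track A: 6, 13, 19, 32, 51 (a Fibonacci-like recurrence a_n = a_{n-1} + a_{n-2}).
Track B: 20, -20, 20, -20, 20 (alternating ±20).
Track C: 2, 6, 18, 54, 162 (geometric, ×3 each step).
Term 20 comes from track B (its 7th entry): 20.

20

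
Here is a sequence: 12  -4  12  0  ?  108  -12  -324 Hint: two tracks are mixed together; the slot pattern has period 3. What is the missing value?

Positions follow the repeating pattern ABB; grouping by letter gives 2 tracks.
Subsequence A: 12, 0, -12 — linear: a_n = 24 − 12·n.
Subsequence B: -4, 12, ?, 108, -324 — geometric with ratio -3.
Filling subsequence B at index 3 by its rule yields -36.

-36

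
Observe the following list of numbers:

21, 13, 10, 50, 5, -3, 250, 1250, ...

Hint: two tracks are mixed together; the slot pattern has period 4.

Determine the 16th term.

Positions follow the repeating pattern AABB; grouping by letter gives 2 tracks.
Stream A is 21, 13, 5, -3, which is linear: a_n = 29 − 8·n.
Stream B is 10, 50, 250, 1250, which is geometric, ×5 each step.
Position 16 → stream B, term 8 = 781250.

781250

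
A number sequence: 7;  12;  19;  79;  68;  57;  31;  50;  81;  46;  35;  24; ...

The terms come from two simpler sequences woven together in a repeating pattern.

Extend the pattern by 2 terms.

Reading positions in blocks of 6 reveals the pattern AAABBB — 2 tracks woven together.
Track A: 7, 12, 19, 31, 50, 81 — a Fibonacci-like recurrence a_n = a_{n-1} + a_{n-2}.
Track B: 79, 68, 57, 46, 35, 24 — linear: a_n = 90 − 11·n.
Position 13 falls in track A as its term 7, giving 131.
The 14th slot belongs to track A; its 8th term is 212.

131, 212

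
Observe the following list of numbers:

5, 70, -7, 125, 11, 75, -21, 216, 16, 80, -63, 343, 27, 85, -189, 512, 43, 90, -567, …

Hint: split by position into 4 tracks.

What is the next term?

729

Split by position mod 4: positions 1, 5, 9, … form one track, and each other residue class forms its own.
Stream A = 5, 11, 16, 27, 43: each term equals the sum of the previous two.
Stream B = 70, 75, 80, 85, 90: arithmetic with common difference +5.
Stream C = -7, -21, -63, -189, -567: multiplying by 3 each time.
Stream D = 125, 216, 343, 512: the cubes 5³, 6³, 7³, ….
Term 20 comes from stream D (its 5th entry): 729.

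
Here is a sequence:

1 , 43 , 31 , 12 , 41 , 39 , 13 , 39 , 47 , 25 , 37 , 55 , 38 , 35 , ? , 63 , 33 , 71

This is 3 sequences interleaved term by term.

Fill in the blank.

63

Read the sequence 3 terms at a time; column i is its own pattern.
Track A = 1, 12, 13, 25, 38, 63: each term equals the sum of the previous two.
Track B = 43, 41, 39, 37, 35, 33: arithmetic with common difference −2.
Track C = 31, 39, 47, 55, ?, 71: adding 8 each time.
So the missing entry in track C is 63.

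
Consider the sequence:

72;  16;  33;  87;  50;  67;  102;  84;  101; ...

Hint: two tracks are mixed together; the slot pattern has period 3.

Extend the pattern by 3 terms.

117, 118, 135

The slot pattern repeats as ABB (period 3), so there are 2 interleaved tracks.
Subsequence A: 72, 87, 102 — arithmetic, step +15.
Subsequence B: 16, 33, 50, 67, 84, 101 — linear: a_n = -1 + 17·n.
Position 10 → subsequence A, term 4 = 117.
Term 11 comes from subsequence B (its 7th entry): 118.
The 12th slot belongs to subsequence B; its 8th term is 135.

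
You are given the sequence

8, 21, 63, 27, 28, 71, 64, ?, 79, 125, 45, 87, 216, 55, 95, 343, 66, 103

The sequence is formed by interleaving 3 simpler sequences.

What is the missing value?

The terms cycle through 3 interleaved subsequences.
Track A: 8, 27, 64, 125, 216, 343. Perfect cubes starting at 2³.
Track B: 21, 28, ?, 45, 55, 66. The triangular numbers T_6, T_7, ….
Track C: 63, 71, 79, 87, 95, 103. Linear: a_n = 55 + 8·n.
The gap is track B's term 3; the rule gives 36.

36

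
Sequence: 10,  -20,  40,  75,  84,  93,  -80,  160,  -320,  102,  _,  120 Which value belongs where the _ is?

Reading positions in blocks of 6 reveals the pattern AAABBB — 2 tracks woven together.
Subsequence A = 10, -20, 40, -80, 160, -320: geometric, ×-2 each step.
Subsequence B = 75, 84, 93, 102, ?, 120: arithmetic with common difference +9.
So the missing entry in subsequence B is 111.

111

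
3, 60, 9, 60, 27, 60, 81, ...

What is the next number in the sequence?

Positions 1, 3, 5, … form one subsequence and positions 2, 4, 6, … form another.
Track A = 3, 9, 27, 81: powers 3^1, 3^2, 3^3, ….
Track B = 60, 60, 60: always 60.
Term 8 comes from track B (its 4th entry): 60.

60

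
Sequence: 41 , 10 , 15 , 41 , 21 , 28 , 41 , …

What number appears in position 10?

Reading positions in blocks of 3 reveals the pattern ABB — 2 tracks woven together.
Subsequence A = 41, 41, 41: constant 41.
Subsequence B = 10, 15, 21, 28: triangular numbers starting at T_4.
Position 10 → subsequence A, term 4 = 41.

41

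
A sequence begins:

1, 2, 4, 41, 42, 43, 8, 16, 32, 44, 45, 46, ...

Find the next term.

Reading positions in blocks of 6 reveals the pattern AAABBB — 2 tracks woven together.
Track A: 1, 2, 4, 8, 16, 32. Powers of 2.
Track B: 41, 42, 43, 44, 45, 46. Arithmetic with common difference +1.
Position 13 falls in track A as its term 7, giving 64.

64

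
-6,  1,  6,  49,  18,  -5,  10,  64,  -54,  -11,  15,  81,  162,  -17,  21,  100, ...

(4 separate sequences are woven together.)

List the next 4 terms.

-486, -23, 28, 121

The terms cycle through 4 interleaved subsequences.
Subsequence A: -6, 18, -54, 162 — multiplying by -3 each time.
Subsequence B: 1, -5, -11, -17 — arithmetic, step −6.
Subsequence C: 6, 10, 15, 21 — the triangular numbers T_3, T_4, ….
Subsequence D: 49, 64, 81, 100 — perfect squares starting at 7².
The 17th slot belongs to subsequence A; its 5th term is -486.
Position 18 → subsequence B, term 5 = -23.
Position 19 → subsequence C, term 5 = 28.
Position 20 → subsequence D, term 5 = 121.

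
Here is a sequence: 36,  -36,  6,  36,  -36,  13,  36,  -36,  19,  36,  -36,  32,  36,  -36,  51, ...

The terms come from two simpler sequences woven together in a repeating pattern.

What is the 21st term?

134

Reading positions in blocks of 3 reveals the pattern AAB — 2 tracks woven together.
Track A = 36, -36, 36, -36, 36, -36, 36, -36, 36, -36: alternating ±36.
Track B = 6, 13, 19, 32, 51: Fibonacci-style (each term is the sum of the two before it).
The 21st slot belongs to track B; its 7th term is 134.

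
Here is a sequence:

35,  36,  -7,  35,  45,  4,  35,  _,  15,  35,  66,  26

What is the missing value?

Read the sequence 3 terms at a time; column i is its own pattern.
Track A: 35, 35, 35, 35 — constant 35.
Track B: 36, 45, ?, 66 — the triangular numbers T_8, T_9, ….
Track C: -7, 4, 15, 26 — linear: a_n = -18 + 11·n.
Track B's pattern makes the blank 55.

55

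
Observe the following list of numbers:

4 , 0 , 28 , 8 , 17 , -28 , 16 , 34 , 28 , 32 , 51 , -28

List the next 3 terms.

64, 68, 28

Split by position mod 3 into 3 tracks.
Stream A: 4, 8, 16, 32 — powers of 2.
Stream B: 0, 17, 34, 51 — adding 17 each time.
Stream C: 28, -28, 28, -28 — the oscillation 28·(−1)^(n+1).
The 13th slot belongs to stream A; its 5th term is 64.
Position 14 falls in stream B as its term 5, giving 68.
Position 15 falls in stream C as its term 5, giving 28.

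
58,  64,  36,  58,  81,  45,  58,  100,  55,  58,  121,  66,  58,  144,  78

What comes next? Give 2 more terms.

Split by position mod 3 into 3 tracks.
Track A: 58, 58, 58, 58, 58 — the constant sequence 58.
Track B: 64, 81, 100, 121, 144 — the squares 8², 9², 10², ….
Track C: 36, 45, 55, 66, 78 — triangular numbers starting at T_8.
The 16th slot belongs to track A; its 6th term is 58.
Term 17 comes from track B (its 6th entry): 169.

58, 169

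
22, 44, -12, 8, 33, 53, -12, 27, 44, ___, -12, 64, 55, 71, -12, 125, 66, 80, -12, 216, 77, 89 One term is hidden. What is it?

62

Taking every 4th term gives 4 separate tracks.
Track A is 22, 33, 44, 55, 66, 77, which is linear: a_n = 11 + 11·n.
Track B is 44, 53, ?, 71, 80, 89, which is adding 9 each time.
Track C is -12, -12, -12, -12, -12, which is the constant sequence -12.
Track D is 8, 27, 64, 125, 216, which is consecutive cubes n³ from n = 2.
Track B's pattern makes the blank 62.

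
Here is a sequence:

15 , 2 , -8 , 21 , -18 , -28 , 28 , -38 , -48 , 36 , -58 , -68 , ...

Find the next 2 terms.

45, -78

The slot pattern repeats as ABB (period 3), so there are 2 interleaved tracks.
Subsequence A = 15, 21, 28, 36: triangular numbers starting at T_5.
Subsequence B = 2, -8, -18, -28, -38, -48, -58, -68: linear: a_n = 12 − 10·n.
Term 13 comes from subsequence A (its 5th entry): 45.
Position 14 → subsequence B, term 9 = -78.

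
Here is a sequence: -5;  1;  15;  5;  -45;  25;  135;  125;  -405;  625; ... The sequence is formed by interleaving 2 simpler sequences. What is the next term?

1215

Split by position mod 2 into 2 tracks.
Stream A: -5, 15, -45, 135, -405 (geometric with ratio -3).
Stream B: 1, 5, 25, 125, 625 (successive powers of 5).
Position 11 falls in stream A as its term 6, giving 1215.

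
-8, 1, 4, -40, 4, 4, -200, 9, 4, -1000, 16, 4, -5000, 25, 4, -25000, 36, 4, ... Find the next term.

Split by position mod 3 into 3 tracks.
Track A: -8, -40, -200, -1000, -5000, -25000 — geometric with ratio 5.
Track B: 1, 4, 9, 16, 25, 36 — consecutive squares n² from n = 1.
Track C: 4, 4, 4, 4, 4, 4 — the constant sequence 4.
Term 19 comes from track A (its 7th entry): -125000.

-125000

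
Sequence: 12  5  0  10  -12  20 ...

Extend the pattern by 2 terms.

-24, 40

Taking every 2nd term gives 2 separate tracks.
Subsequence A = 12, 0, -12: subtracting 12 each time.
Subsequence B = 5, 10, 20: multiplying by 2 each time.
Term 7 comes from subsequence A (its 4th entry): -24.
Position 8 → subsequence B, term 4 = 40.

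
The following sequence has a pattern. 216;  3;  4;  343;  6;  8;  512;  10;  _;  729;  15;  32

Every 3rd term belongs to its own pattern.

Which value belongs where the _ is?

Split by position mod 3 into 3 tracks.
Track A: 216, 343, 512, 729 — consecutive cubes n³ from n = 6.
Track B: 3, 6, 10, 15 — triangular numbers starting at T_2.
Track C: 4, 8, ?, 32 — geometric with ratio 2.
Filling track C at index 3 by its rule yields 16.

16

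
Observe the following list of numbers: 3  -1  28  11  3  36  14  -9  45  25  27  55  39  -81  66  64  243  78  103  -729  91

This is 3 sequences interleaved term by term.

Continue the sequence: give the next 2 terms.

Split by position mod 3 into 3 tracks.
Track A is 3, 11, 14, 25, 39, 64, 103, which is a Fibonacci-like recurrence a_n = a_{n-1} + a_{n-2}.
Track B is -1, 3, -9, 27, -81, 243, -729, which is a geometric progression (common ratio -3).
Track C is 28, 36, 45, 55, 66, 78, 91, which is triangular numbers starting at T_7.
The 22nd slot belongs to track A; its 8th term is 167.
Position 23 falls in track B as its term 8, giving 2187.

167, 2187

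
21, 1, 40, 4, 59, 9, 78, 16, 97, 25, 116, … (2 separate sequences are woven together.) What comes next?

Split by position mod 2 into 2 tracks.
Stream A is 21, 40, 59, 78, 97, 116, which is adding 19 each time.
Stream B is 1, 4, 9, 16, 25, which is consecutive squares n² from n = 1.
The 12th slot belongs to stream B; its 6th term is 36.

36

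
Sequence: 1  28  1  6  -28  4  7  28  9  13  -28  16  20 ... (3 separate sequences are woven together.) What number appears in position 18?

36

Taking every 3rd term gives 3 separate tracks.
Stream A: 1, 6, 7, 13, 20 — a Fibonacci-like recurrence a_n = a_{n-1} + a_{n-2}.
Stream B: 28, -28, 28, -28 — the oscillation 28·(−1)^(n+1).
Stream C: 1, 4, 9, 16 — perfect squares starting at 1².
Term 18 comes from stream C (its 6th entry): 36.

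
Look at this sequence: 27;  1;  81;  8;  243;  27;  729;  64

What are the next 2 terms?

Split by position mod 2 into 2 tracks.
Track A is 27, 81, 243, 729, which is successive powers of 3.
Track B is 1, 8, 27, 64, which is perfect cubes starting at 1³.
Term 9 comes from track A (its 5th entry): 2187.
Position 10 falls in track B as its term 5, giving 125.

2187, 125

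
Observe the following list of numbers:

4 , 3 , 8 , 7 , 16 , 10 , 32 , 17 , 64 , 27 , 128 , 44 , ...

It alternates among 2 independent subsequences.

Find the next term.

Split by position mod 2 into 2 tracks.
Track A: 4, 8, 16, 32, 64, 128 (powers of 2).
Track B: 3, 7, 10, 17, 27, 44 (each term equals the sum of the previous two).
The 13th slot belongs to track A; its 7th term is 256.

256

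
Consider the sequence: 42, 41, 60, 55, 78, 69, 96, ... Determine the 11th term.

Taking every 2nd term gives 2 separate tracks.
Track A: 42, 60, 78, 96 — arithmetic with common difference +18.
Track B: 41, 55, 69 — arithmetic with common difference +14.
Term 11 comes from track A (its 6th entry): 132.

132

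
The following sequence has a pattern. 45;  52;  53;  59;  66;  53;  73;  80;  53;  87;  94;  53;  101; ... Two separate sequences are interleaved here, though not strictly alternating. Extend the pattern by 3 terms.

Positions follow the repeating pattern AAB; grouping by letter gives 2 tracks.
Stream A: 45, 52, 59, 66, 73, 80, 87, 94, 101 — adding 7 each time.
Stream B: 53, 53, 53, 53 — always 53.
Term 14 comes from stream A (its 10th entry): 108.
Term 15 comes from stream B (its 5th entry): 53.
The 16th slot belongs to stream A; its 11th term is 115.

108, 53, 115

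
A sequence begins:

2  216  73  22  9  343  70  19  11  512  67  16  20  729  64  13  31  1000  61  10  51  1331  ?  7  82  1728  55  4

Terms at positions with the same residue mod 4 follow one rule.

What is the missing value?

58

Taking every 4th term gives 4 separate tracks.
Track A: 2, 9, 11, 20, 31, 51, 82 — Fibonacci-style (each term is the sum of the two before it).
Track B: 216, 343, 512, 729, 1000, 1331, 1728 — consecutive cubes n³ from n = 6.
Track C: 73, 70, 67, 64, 61, ?, 55 — arithmetic with common difference −3.
Track D: 22, 19, 16, 13, 10, 7, 4 — subtracting 3 each time.
Track C's pattern makes the blank 58.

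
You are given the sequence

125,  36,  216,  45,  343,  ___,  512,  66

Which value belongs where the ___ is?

Split by position mod 2 into 2 tracks.
Stream A: 125, 216, 343, 512. The cubes 5³, 6³, 7³, ….
Stream B: 36, 45, ?, 66. Triangular numbers n(n+1)/2 for n = 8, 9, ….
Stream B's pattern makes the blank 55.

55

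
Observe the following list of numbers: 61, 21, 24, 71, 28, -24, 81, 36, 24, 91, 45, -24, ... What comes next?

101

The terms cycle through 3 interleaved subsequences.
Track A: 61, 71, 81, 91. Arithmetic with common difference +10.
Track B: 21, 28, 36, 45. Triangular numbers starting at T_6.
Track C: 24, -24, 24, -24. Alternating ±24.
The 13th slot belongs to track A; its 5th term is 101.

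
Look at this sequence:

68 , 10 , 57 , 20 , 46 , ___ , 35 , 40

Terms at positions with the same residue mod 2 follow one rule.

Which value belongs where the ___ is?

Positions 1, 3, 5, … form one subsequence and positions 2, 4, 6, … form another.
Subsequence A: 68, 57, 46, 35. Arithmetic with common difference −11.
Subsequence B: 10, 20, ?, 40. Arithmetic, step +10.
Filling subsequence B at index 3 by its rule yields 30.

30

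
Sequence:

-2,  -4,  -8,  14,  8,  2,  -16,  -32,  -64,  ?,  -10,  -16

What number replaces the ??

-4

Reading positions in blocks of 6 reveals the pattern AAABBB — 2 tracks woven together.
Track A: -2, -4, -8, -16, -32, -64 (multiplying by 2 each time).
Track B: 14, 8, 2, ?, -10, -16 (arithmetic, step −6).
Filling track B at index 4 by its rule yields -4.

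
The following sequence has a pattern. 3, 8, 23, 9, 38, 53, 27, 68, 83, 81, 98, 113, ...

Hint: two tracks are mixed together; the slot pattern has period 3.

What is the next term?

243

The slot pattern repeats as ABB (period 3), so there are 2 interleaved tracks.
Track A = 3, 9, 27, 81: powers 3^1, 3^2, 3^3, ….
Track B = 8, 23, 38, 53, 68, 83, 98, 113: arithmetic with common difference +15.
Position 13 falls in track A as its term 5, giving 243.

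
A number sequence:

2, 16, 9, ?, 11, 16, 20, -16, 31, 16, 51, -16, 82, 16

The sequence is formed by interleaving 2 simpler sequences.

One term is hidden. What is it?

Taking every 2nd term gives 2 separate tracks.
Stream A: 2, 9, 11, 20, 31, 51, 82 (each term equals the sum of the previous two).
Stream B: 16, ?, 16, -16, 16, -16, 16 (alternating ±16).
So the missing entry in stream B is -16.

-16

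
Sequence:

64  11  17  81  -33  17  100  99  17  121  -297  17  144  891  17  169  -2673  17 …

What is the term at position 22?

225

Split by position mod 3: positions 1, 4, 7, … form one track, and each other residue class forms its own.
Subsequence A: 64, 81, 100, 121, 144, 169. The squares 8², 9², 10², ….
Subsequence B: 11, -33, 99, -297, 891, -2673. Multiplying by -3 each time.
Subsequence C: 17, 17, 17, 17, 17, 17. Constant 17.
Term 22 comes from subsequence A (its 8th entry): 225.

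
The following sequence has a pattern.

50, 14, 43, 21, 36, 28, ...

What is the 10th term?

Split by position mod 2 into 2 tracks.
Stream A: 50, 43, 36 (arithmetic with common difference −7).
Stream B: 14, 21, 28 (arithmetic, step +7).
The 10th slot belongs to stream B; its 5th term is 42.

42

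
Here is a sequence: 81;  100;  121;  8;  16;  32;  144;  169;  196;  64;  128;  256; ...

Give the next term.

225

Reading positions in blocks of 6 reveals the pattern AAABBB — 2 tracks woven together.
Track A: 81, 100, 121, 144, 169, 196. The squares 9², 10², 11², ….
Track B: 8, 16, 32, 64, 128, 256. Geometric, ×2 each step.
Position 13 falls in track A as its term 7, giving 225.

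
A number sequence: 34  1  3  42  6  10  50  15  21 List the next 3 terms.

Positions follow the repeating pattern ABB; grouping by letter gives 2 tracks.
Track A: 34, 42, 50 — arithmetic, step +8.
Track B: 1, 3, 6, 10, 15, 21 — triangular numbers starting at T_1.
Term 10 comes from track A (its 4th entry): 58.
Term 11 comes from track B (its 7th entry): 28.
Position 12 falls in track B as its term 8, giving 36.

58, 28, 36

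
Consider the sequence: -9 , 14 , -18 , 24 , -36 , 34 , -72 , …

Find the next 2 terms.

Split by position mod 2 into 2 tracks.
Stream A: -9, -18, -36, -72. Geometric with ratio 2.
Stream B: 14, 24, 34. Adding 10 each time.
Term 8 comes from stream B (its 4th entry): 44.
Position 9 → stream A, term 5 = -144.

44, -144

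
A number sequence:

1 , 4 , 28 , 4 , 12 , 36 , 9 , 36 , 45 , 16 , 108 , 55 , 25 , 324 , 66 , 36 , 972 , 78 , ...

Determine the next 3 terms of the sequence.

49, 2916, 91

The terms cycle through 3 interleaved subsequences.
Track A = 1, 4, 9, 16, 25, 36: consecutive squares n² from n = 1.
Track B = 4, 12, 36, 108, 324, 972: geometric, ×3 each step.
Track C = 28, 36, 45, 55, 66, 78: triangular numbers n(n+1)/2 for n = 7, 8, ….
Position 19 → track A, term 7 = 49.
Term 20 comes from track B (its 7th entry): 2916.
The 21st slot belongs to track C; its 7th term is 91.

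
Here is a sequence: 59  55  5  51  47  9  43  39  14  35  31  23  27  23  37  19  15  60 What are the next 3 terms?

The slot pattern repeats as AAB (period 3), so there are 2 interleaved tracks.
Stream A: 59, 55, 51, 47, 43, 39, 35, 31, 27, 23, 19, 15. Subtracting 4 each time.
Stream B: 5, 9, 14, 23, 37, 60. Each term equals the sum of the previous two.
The 19th slot belongs to stream A; its 13th term is 11.
Position 20 → stream A, term 14 = 7.
Term 21 comes from stream B (its 7th entry): 97.

11, 7, 97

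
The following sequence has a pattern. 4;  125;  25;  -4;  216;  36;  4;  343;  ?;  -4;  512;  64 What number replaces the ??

Split by position mod 3: positions 1, 4, 7, … form one track, and each other residue class forms its own.
Stream A = 4, -4, 4, -4: the oscillation 4·(−1)^(n+1).
Stream B = 125, 216, 343, 512: the cubes 5³, 6³, 7³, ….
Stream C = 25, 36, ?, 64: the squares 5², 6², 7², ….
The gap is stream C's term 3; the rule gives 49.

49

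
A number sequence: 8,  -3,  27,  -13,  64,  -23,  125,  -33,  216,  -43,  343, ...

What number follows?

Taking every 2nd term gives 2 separate tracks.
Track A is 8, 27, 64, 125, 216, 343, which is perfect cubes starting at 2³.
Track B is -3, -13, -23, -33, -43, which is arithmetic with common difference −10.
Position 12 → track B, term 6 = -53.

-53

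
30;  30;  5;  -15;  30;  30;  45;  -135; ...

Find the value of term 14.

30

Reading positions in blocks of 4 reveals the pattern AABB — 2 tracks woven together.
Track A = 30, 30, 30, 30: constant 30.
Track B = 5, -15, 45, -135: multiplying by -3 each time.
Position 14 → track A, term 8 = 30.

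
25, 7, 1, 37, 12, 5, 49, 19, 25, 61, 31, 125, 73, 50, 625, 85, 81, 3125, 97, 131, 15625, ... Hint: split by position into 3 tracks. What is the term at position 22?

Split by position mod 3 into 3 tracks.
Track A: 25, 37, 49, 61, 73, 85, 97 (arithmetic with common difference +12).
Track B: 7, 12, 19, 31, 50, 81, 131 (each term equals the sum of the previous two).
Track C: 1, 5, 25, 125, 625, 3125, 15625 (a geometric progression (common ratio 5)).
Position 22 falls in track A as its term 8, giving 109.

109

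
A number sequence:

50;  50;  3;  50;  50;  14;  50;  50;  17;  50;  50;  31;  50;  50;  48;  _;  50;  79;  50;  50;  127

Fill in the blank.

The slot pattern repeats as AAB (period 3), so there are 2 interleaved tracks.
Track A: 50, 50, 50, 50, 50, 50, 50, 50, 50, 50, ?, 50, 50, 50 — the constant sequence 50.
Track B: 3, 14, 17, 31, 48, 79, 127 — Fibonacci-style (each term is the sum of the two before it).
The gap is track A's term 11; the rule gives 50.

50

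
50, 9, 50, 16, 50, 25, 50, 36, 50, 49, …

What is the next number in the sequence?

The terms cycle through 2 interleaved subsequences.
Track A is 50, 50, 50, 50, 50, which is constant 50.
Track B is 9, 16, 25, 36, 49, which is the squares 3², 4², 5², ….
Position 11 falls in track A as its term 6, giving 50.

50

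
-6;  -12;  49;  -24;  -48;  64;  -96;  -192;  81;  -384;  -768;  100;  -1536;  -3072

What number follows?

Reading positions in blocks of 3 reveals the pattern AAB — 2 tracks woven together.
Subsequence A: -6, -12, -24, -48, -96, -192, -384, -768, -1536, -3072. Geometric with ratio 2.
Subsequence B: 49, 64, 81, 100. Consecutive squares n² from n = 7.
Position 15 → subsequence B, term 5 = 121.

121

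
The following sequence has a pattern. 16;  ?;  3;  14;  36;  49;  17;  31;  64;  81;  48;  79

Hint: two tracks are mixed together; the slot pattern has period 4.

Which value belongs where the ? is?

25

Positions follow the repeating pattern AABB; grouping by letter gives 2 tracks.
Track A is 16, ?, 36, 49, 64, 81, which is the squares 4², 5², 6², ….
Track B is 3, 14, 17, 31, 48, 79, which is a Fibonacci-like recurrence a_n = a_{n-1} + a_{n-2}.
The gap is track A's term 2; the rule gives 25.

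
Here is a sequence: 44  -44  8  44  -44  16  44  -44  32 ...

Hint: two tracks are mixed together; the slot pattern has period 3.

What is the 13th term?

Reading positions in blocks of 3 reveals the pattern AAB — 2 tracks woven together.
Stream A: 44, -44, 44, -44, 44, -44. Oscillating between 44 and -44.
Stream B: 8, 16, 32. Successive powers of 2.
Term 13 comes from stream A (its 9th entry): 44.

44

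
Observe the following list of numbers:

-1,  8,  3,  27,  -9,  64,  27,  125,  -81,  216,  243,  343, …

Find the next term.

-729

Odd-indexed and even-indexed terms follow separate rules.
Track A: -1, 3, -9, 27, -81, 243 — geometric with ratio -3.
Track B: 8, 27, 64, 125, 216, 343 — consecutive cubes n³ from n = 2.
Position 13 falls in track A as its term 7, giving -729.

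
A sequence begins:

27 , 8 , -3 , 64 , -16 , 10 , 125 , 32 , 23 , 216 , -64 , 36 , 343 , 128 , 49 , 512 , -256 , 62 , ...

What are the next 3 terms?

Split by position mod 3: positions 1, 4, 7, … form one track, and each other residue class forms its own.
Track A = 27, 64, 125, 216, 343, 512: the cubes 3³, 4³, 5³, ….
Track B = 8, -16, 32, -64, 128, -256: multiplying by -2 each time.
Track C = -3, 10, 23, 36, 49, 62: adding 13 each time.
Term 19 comes from track A (its 7th entry): 729.
Position 20 → track B, term 7 = 512.
Position 21 falls in track C as its term 7, giving 75.

729, 512, 75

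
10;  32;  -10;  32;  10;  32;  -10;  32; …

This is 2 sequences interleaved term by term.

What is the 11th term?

Odd-indexed and even-indexed terms follow separate rules.
Track A is 10, -10, 10, -10, which is alternating ±10.
Track B is 32, 32, 32, 32, which is always 32.
The 11th slot belongs to track A; its 6th term is -10.

-10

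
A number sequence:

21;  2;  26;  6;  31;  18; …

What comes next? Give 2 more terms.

Odd-indexed and even-indexed terms follow separate rules.
Subsequence A is 21, 26, 31, which is arithmetic with common difference +5.
Subsequence B is 2, 6, 18, which is multiplying by 3 each time.
Term 7 comes from subsequence A (its 4th entry): 36.
Position 8 falls in subsequence B as its term 4, giving 54.

36, 54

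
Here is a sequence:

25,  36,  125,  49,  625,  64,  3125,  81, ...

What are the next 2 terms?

15625, 100

Split by position mod 2 into 2 tracks.
Subsequence A is 25, 125, 625, 3125, which is powers 5^2, 5^3, 5^4, ….
Subsequence B is 36, 49, 64, 81, which is perfect squares starting at 6².
Term 9 comes from subsequence A (its 5th entry): 15625.
Term 10 comes from subsequence B (its 5th entry): 100.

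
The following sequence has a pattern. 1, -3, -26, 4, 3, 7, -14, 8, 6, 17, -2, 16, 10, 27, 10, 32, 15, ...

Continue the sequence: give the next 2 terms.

37, 22

Split by position mod 4: positions 1, 5, 9, … form one track, and each other residue class forms its own.
Track A = 1, 3, 6, 10, 15: the triangular numbers T_1, T_2, ….
Track B = -3, 7, 17, 27: arithmetic with common difference +10.
Track C = -26, -14, -2, 10: linear: a_n = -38 + 12·n.
Track D = 4, 8, 16, 32: geometric with ratio 2.
Position 18 falls in track B as its term 5, giving 37.
Position 19 → track C, term 5 = 22.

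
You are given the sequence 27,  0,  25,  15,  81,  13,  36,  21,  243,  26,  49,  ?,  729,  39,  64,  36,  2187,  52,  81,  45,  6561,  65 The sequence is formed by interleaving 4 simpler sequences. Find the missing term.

28

The terms cycle through 4 interleaved subsequences.
Stream A is 27, 81, 243, 729, 2187, 6561, which is powers of 3.
Stream B is 0, 13, 26, 39, 52, 65, which is linear: a_n = -13 + 13·n.
Stream C is 25, 36, 49, 64, 81, which is perfect squares starting at 5².
Stream D is 15, 21, ?, 36, 45, which is the triangular numbers T_5, T_6, ….
The gap is stream D's term 3; the rule gives 28.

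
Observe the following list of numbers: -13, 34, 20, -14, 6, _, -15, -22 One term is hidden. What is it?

The slot pattern repeats as ABB (period 3), so there are 2 interleaved tracks.
Track A = -13, -14, -15: subtracting 1 each time.
Track B = 34, 20, 6, ?, -22: arithmetic with common difference −14.
So the missing entry in track B is -8.

-8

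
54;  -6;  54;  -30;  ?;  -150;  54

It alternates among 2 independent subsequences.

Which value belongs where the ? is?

54

The terms cycle through 2 interleaved subsequences.
Track A: 54, 54, ?, 54 (constant 54).
Track B: -6, -30, -150 (geometric with ratio 5).
Filling track A at index 3 by its rule yields 54.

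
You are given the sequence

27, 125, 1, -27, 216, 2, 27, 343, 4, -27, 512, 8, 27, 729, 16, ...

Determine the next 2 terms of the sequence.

Taking every 3rd term gives 3 separate tracks.
Subsequence A is 27, -27, 27, -27, 27, which is the oscillation 27·(−1)^(n+1).
Subsequence B is 125, 216, 343, 512, 729, which is the cubes 5³, 6³, 7³, ….
Subsequence C is 1, 2, 4, 8, 16, which is powers of 2.
The 16th slot belongs to subsequence A; its 6th term is -27.
Position 17 falls in subsequence B as its term 6, giving 1000.

-27, 1000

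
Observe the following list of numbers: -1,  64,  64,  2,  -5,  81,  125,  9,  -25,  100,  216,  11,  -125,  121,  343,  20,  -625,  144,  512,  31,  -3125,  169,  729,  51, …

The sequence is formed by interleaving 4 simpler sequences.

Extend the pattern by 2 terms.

-15625, 196

The terms cycle through 4 interleaved subsequences.
Track A: -1, -5, -25, -125, -625, -3125 — a geometric progression (common ratio 5).
Track B: 64, 81, 100, 121, 144, 169 — consecutive squares n² from n = 8.
Track C: 64, 125, 216, 343, 512, 729 — the cubes 4³, 5³, 6³, ….
Track D: 2, 9, 11, 20, 31, 51 — each term equals the sum of the previous two.
Term 25 comes from track A (its 7th entry): -15625.
Position 26 falls in track B as its term 7, giving 196.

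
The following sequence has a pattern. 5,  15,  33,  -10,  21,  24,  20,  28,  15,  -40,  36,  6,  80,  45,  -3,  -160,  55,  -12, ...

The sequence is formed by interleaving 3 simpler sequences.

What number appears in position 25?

Split by position mod 3: positions 1, 4, 7, … form one track, and each other residue class forms its own.
Track A is 5, -10, 20, -40, 80, -160, which is geometric with ratio -2.
Track B is 15, 21, 28, 36, 45, 55, which is triangular numbers starting at T_5.
Track C is 33, 24, 15, 6, -3, -12, which is subtracting 9 each time.
Term 25 comes from track A (its 9th entry): 1280.

1280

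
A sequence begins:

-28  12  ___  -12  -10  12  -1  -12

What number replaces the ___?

-19

Positions 1, 3, 5, … form one subsequence and positions 2, 4, 6, … form another.
Track A = -28, ?, -10, -1: arithmetic, step +9.
Track B = 12, -12, 12, -12: oscillating between 12 and -12.
Track A's pattern makes the blank -19.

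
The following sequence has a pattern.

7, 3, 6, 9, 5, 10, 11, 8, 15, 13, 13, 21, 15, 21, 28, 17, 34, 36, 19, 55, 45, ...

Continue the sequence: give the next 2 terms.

Split by position mod 3: positions 1, 4, 7, … form one track, and each other residue class forms its own.
Track A: 7, 9, 11, 13, 15, 17, 19 (arithmetic with common difference +2).
Track B: 3, 5, 8, 13, 21, 34, 55 (each term equals the sum of the previous two).
Track C: 6, 10, 15, 21, 28, 36, 45 (triangular numbers starting at T_3).
Term 22 comes from track A (its 8th entry): 21.
Position 23 falls in track B as its term 8, giving 89.

21, 89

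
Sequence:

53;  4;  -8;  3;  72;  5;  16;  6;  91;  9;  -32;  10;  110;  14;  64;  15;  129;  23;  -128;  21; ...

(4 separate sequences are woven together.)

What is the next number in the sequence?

148

Taking every 4th term gives 4 separate tracks.
Track A: 53, 72, 91, 110, 129 (arithmetic with common difference +19).
Track B: 4, 5, 9, 14, 23 (a Fibonacci-like recurrence a_n = a_{n-1} + a_{n-2}).
Track C: -8, 16, -32, 64, -128 (geometric with ratio -2).
Track D: 3, 6, 10, 15, 21 (the triangular numbers T_2, T_3, …).
The 21st slot belongs to track A; its 6th term is 148.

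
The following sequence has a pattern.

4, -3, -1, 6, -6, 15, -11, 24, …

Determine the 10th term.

Positions 1, 3, 5, … form one subsequence and positions 2, 4, 6, … form another.
Stream A = 4, -1, -6, -11: arithmetic, step −5.
Stream B = -3, 6, 15, 24: adding 9 each time.
Position 10 falls in stream B as its term 5, giving 33.

33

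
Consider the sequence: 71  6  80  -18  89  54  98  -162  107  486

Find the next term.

Taking every 2nd term gives 2 separate tracks.
Track A is 71, 80, 89, 98, 107, which is arithmetic with common difference +9.
Track B is 6, -18, 54, -162, 486, which is geometric, ×-3 each step.
Position 11 → track A, term 6 = 116.

116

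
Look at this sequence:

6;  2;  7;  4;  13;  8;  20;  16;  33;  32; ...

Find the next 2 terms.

53, 64

Taking every 2nd term gives 2 separate tracks.
Track A: 6, 7, 13, 20, 33 (a Fibonacci-like recurrence a_n = a_{n-1} + a_{n-2}).
Track B: 2, 4, 8, 16, 32 (powers of 2).
The 11th slot belongs to track A; its 6th term is 53.
Position 12 falls in track B as its term 6, giving 64.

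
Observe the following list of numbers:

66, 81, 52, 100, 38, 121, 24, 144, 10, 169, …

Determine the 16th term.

The terms cycle through 2 interleaved subsequences.
Track A: 66, 52, 38, 24, 10 (arithmetic, step −14).
Track B: 81, 100, 121, 144, 169 (the squares 9², 10², 11², …).
Position 16 → track B, term 8 = 256.

256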